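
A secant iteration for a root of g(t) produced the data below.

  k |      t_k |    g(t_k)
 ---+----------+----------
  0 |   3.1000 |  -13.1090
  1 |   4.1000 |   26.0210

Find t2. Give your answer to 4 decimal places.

t2 = 4.1000 − 26.0210·(4.1000 − 3.1000) / (26.0210 − (-13.1090))
   = 4.1000 − (26.021000)/(39.130000) = 3.435012

3.4350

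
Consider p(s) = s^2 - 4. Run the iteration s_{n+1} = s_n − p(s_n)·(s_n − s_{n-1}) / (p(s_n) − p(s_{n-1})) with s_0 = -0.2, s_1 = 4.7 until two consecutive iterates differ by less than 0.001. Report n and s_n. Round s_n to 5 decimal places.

n = 8, s_n = 2.00000

p(-0.2) = -3.9600000, p(4.7) = 18.0900000
s_2 = 4.7000000 − 18.0900000·(4.9000000)/(22.0500000) = 0.6800000;  |Δ| = 4.0200000
p(0.6800000) = -3.5376000
s_3 = 0.6800000 − (-3.5376000)·(-4.0200000)/(-21.6276000) = 1.3375465;  |Δ| = 0.6575465
p(1.3375465) = -2.2109694
s_4 = 1.3375465 − (-2.2109694)·(0.6575465)/(1.3266306) = 2.4334169;  |Δ| = 1.0958704
p(2.4334169) = 1.9215176
s_5 = 2.4334169 − 1.9215176·(1.0958704)/(4.1324871) = 1.9238607;  |Δ| = 0.5095562
p(1.9238607) = -0.2987600
s_6 = 1.9238607 − (-0.2987600)·(-0.5095562)/(-2.2202777) = 1.9924265;  |Δ| = 0.0685658
p(1.9924265) = -0.0302368
s_7 = 1.9924265 − (-0.0302368)·(0.0685658)/(0.2685232) = 2.0001472;  |Δ| = 0.0077208
p(2.0001472) = 0.0005890
s_8 = 2.0001472 − 0.0005890·(0.0077208)/(0.0308258) = 1.9999997;  |Δ| = 0.0001475
|s_8 − s_7| = 0.0001475 < 0.001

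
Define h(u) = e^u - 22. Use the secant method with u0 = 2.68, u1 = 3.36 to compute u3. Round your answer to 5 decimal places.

h(2.68) = -7.4149067, h(3.36) = 6.7891909
u2 = 3.3600000 − 6.7891909·(3.3600000 − 2.6800000) / (6.7891909 − (-7.4149067)) = 3.3600000 − (4.6166498)/(14.2040976) = 3.0349776
h(3.0349776) = -1.1994879
u3 = 3.0349776 − (-1.1994879)·(3.0349776 − 3.3600000) / (-1.1994879 − 6.7891909) = 3.0349776 − (0.3898604)/(-7.9886788) = 3.0837792

3.08378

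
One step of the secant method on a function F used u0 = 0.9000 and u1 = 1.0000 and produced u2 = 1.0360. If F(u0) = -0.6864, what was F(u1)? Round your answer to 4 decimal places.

-0.1817

The secant line through (0.9000, -0.6864) and (1.0000, F(u1)) crosses zero at u2 = 1.0360.
So (0.9000, -0.6864), (1.0000, F(u1)), (1.0360, 0) are collinear:
F(u1) = -0.6864 · (1.0000 − 1.0360) / (0.9000 − 1.0360) = -0.6864 · (-0.036000)/(-0.136000) = -0.181694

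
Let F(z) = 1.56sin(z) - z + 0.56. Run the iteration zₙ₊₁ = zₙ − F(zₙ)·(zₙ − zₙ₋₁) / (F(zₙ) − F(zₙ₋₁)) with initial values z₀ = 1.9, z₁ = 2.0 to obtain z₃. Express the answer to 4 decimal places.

1.9869

F(1.9) = 0.136228, F(2.0) = -0.021496
z₂ = 2.000000 − (-0.021496)·(2.000000 − 1.900000) / (-0.021496 − 0.136228) = 2.000000 − (-0.002150)/(-0.157724) = 1.986371
F(1.986371) = 0.000849
z₃ = 1.986371 − 0.000849·(1.986371 − 2.000000) / (0.000849 − (-0.021496)) = 1.986371 − (-0.000012)/(0.022345) = 1.986889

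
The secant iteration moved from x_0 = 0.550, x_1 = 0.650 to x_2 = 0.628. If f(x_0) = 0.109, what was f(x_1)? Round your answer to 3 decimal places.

The secant line through (0.550, 0.109) and (0.650, f(x_1)) crosses zero at x_2 = 0.628.
So (0.550, 0.109), (0.650, f(x_1)), (0.628, 0) are collinear:
f(x_1) = 0.109 · (0.650 − 0.628) / (0.550 − 0.628) = 0.109 · (0.02200)/(-0.07800) = -0.03074

-0.031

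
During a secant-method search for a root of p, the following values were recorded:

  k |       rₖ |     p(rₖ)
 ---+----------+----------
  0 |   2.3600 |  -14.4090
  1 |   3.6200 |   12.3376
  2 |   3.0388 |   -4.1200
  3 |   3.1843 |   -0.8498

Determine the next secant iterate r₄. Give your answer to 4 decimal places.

3.2221

r₄ = 3.1843 − (-0.8498)·(3.1843 − 3.0388) / (-0.8498 − (-4.1200))
   = 3.1843 − (-0.123646)/(3.270200) = 3.222110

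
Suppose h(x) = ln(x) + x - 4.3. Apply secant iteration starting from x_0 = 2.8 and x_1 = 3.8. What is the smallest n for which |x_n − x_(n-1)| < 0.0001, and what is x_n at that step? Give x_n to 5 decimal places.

h(2.8) = -0.4703806, h(3.8) = 0.8350011
x_2 = 3.8000000 − 0.8350011·(1.0000000)/(1.3053816) = 3.1603395;  |Δ| = 0.6396605
h(3.1603395) = 0.0110190
x_3 = 3.1603395 − 0.0110190·(-0.6396605)/(-0.8239821) = 3.1517854;  |Δ| = 0.0085541
h(3.1517854) = -0.0002455
x_4 = 3.1517854 − (-0.0002455)·(-0.0085541)/(-0.0112644) = 3.1519718;  |Δ| = 0.0001864
h(3.1519718) = 0.0000001
x_5 = 3.1519718 − 0.0000001·(0.0001864)/(0.0002455) = 3.1519718;  |Δ| = 0.0000001
|x_5 − x_4| = 0.0000001 < 0.0001

n = 5, x_n = 3.15197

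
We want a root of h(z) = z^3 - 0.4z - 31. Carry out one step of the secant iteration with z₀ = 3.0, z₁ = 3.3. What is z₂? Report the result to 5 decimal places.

h(3.0) = -5.2000000, h(3.3) = 3.6170000
z₂ = 3.3000000 − 3.6170000·(3.3000000 − 3.0000000) / (3.6170000 − (-5.2000000)) = 3.3000000 − (1.0851000)/(8.8170000) = 3.1769309

3.17693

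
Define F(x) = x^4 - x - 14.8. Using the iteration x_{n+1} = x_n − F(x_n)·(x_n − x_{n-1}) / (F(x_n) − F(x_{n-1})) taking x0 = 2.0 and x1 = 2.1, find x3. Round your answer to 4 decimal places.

2.0252

F(2.0) = -0.800000, F(2.1) = 2.548100
x2 = 2.100000 − 2.548100·(2.100000 − 2.000000) / (2.548100 − (-0.800000)) = 2.100000 − (0.254810)/(3.348100) = 2.023894
F(2.023894) = -0.045470
x3 = 2.023894 − (-0.045470)·(2.023894 − 2.100000) / (-0.045470 − 2.548100) = 2.023894 − (0.003461)/(-2.593570) = 2.025228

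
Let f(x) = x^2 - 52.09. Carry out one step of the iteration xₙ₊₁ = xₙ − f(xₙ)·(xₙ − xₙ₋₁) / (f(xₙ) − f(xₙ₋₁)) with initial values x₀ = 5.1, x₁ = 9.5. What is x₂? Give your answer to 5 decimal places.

f(5.1) = -26.0800000, f(9.5) = 38.1600000
x₂ = 9.5000000 − 38.1600000·(9.5000000 − 5.1000000) / (38.1600000 − (-26.0800000)) = 9.5000000 − (167.9040000)/(64.2400000) = 6.8863014

6.88630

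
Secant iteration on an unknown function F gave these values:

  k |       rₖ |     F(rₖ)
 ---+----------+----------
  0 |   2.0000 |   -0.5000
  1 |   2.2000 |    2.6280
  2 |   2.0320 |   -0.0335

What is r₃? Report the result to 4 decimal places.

2.0341

r₃ = 2.0320 − (-0.0335)·(2.0320 − 2.2000) / (-0.0335 − 2.6280)
   = 2.0320 − (0.005628)/(-2.661500) = 2.034115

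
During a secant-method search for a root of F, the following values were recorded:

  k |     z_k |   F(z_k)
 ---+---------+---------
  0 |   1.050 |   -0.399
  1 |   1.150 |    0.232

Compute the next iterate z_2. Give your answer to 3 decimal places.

1.113

z_2 = 1.150 − 0.232·(1.150 − 1.050) / (0.232 − (-0.399))
   = 1.150 − (0.02320)/(0.63100) = 1.11323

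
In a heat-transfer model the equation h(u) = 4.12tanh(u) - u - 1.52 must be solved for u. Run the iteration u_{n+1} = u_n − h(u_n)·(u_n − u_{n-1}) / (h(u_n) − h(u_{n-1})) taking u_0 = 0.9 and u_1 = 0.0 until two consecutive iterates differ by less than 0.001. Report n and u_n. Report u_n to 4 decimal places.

h(0.9) = 0.531147, h(0.0) = -1.520000
u_2 = 0.000000 − (-1.520000)·(-0.900000)/(-2.051147) = 0.666944;  |Δ| = 0.666944
h(0.666944) = 0.214876
u_3 = 0.666944 − 0.214876·(0.666944)/(1.734876) = 0.584338;  |Δ| = 0.082605
h(0.584338) = 0.062005
u_4 = 0.584338 − 0.062005·(-0.082605)/(-0.152871) = 0.550833;  |Δ| = 0.033505
h(0.550833) = -0.006118
u_5 = 0.550833 − (-0.006118)·(-0.033505)/(-0.068123) = 0.553842;  |Δ| = 0.003009
h(0.553842) = 0.000143
u_6 = 0.553842 − 0.000143·(0.003009)/(0.006261) = 0.553774;  |Δ| = 0.000069
|u_6 − u_5| = 0.000069 < 0.001

n = 6, u_n = 0.5538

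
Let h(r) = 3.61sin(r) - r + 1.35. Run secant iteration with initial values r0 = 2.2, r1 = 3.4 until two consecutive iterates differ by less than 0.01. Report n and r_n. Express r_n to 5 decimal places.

n = 4, r_n = 2.74490

h(2.2) = 2.0686720, h(3.4) = -2.9725034
r2 = 3.4000000 − (-2.9725034)·(1.2000000)/(-5.0411754) = 2.6924261;  |Δ| = 0.7075739
h(2.6924261) = 0.2250897
r3 = 2.6924261 − 0.2250897·(-0.7075739)/(3.1975930) = 2.7422347;  |Δ| = 0.0498086
h(2.7422347) = 0.0114304
r4 = 2.7422347 − 0.0114304·(0.0498086)/(-0.2136592) = 2.7448994;  |Δ| = 0.0026647
|r4 − r3| = 0.0026647 < 0.01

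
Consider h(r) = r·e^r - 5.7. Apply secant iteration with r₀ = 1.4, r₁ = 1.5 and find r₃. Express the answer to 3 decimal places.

h(1.4) = -0.02272, h(1.5) = 1.02253
r₂ = 1.50000 − 1.02253·(1.50000 − 1.40000) / (1.02253 − (-0.02272)) = 1.50000 − (0.10225)/(1.04525) = 1.40217
h(1.40217) = -0.00153
r₃ = 1.40217 − (-0.00153)·(1.40217 − 1.50000) / (-0.00153 − 1.02253) = 1.40217 − (0.00015)/(-1.02407) = 1.40232

1.402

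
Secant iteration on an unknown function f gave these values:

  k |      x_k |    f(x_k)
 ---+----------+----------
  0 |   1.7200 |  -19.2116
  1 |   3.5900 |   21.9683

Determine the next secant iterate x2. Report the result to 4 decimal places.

2.5924

x2 = 3.5900 − 21.9683·(3.5900 − 1.7200) / (21.9683 − (-19.2116))
   = 3.5900 − (41.080721)/(41.179900) = 2.592408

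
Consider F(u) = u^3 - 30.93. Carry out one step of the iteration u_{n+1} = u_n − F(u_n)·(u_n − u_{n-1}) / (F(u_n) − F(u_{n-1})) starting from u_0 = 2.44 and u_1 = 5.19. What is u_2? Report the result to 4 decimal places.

2.8001

F(2.44) = -16.403216, F(5.19) = 108.868359
u_2 = 5.190000 − 108.868359·(5.190000 − 2.440000) / (108.868359 − (-16.403216)) = 5.190000 − (299.387987)/(125.271575) = 2.800088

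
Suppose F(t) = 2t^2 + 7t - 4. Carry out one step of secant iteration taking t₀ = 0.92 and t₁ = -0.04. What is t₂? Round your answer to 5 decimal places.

0.44822

F(0.92) = 4.1328000, F(-0.04) = -4.2768000
t₂ = -0.0400000 − (-4.2768000)·(-0.0400000 − 0.9200000) / (-4.2768000 − 4.1328000) = -0.0400000 − (4.1057280)/(-8.4096000) = 0.4482192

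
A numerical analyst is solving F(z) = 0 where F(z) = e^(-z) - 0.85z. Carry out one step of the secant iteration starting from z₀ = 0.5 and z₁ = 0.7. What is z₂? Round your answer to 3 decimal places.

F(0.5) = 0.18153, F(0.7) = -0.09841
z₂ = 0.70000 − (-0.09841)·(0.70000 − 0.50000) / (-0.09841 − 0.18153) = 0.70000 − (-0.01968)/(-0.27995) = 0.62969

0.630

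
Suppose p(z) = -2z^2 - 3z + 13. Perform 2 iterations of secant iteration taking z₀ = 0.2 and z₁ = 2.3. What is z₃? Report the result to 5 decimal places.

1.89567

p(0.2) = 12.3200000, p(2.3) = -4.4800000
z₂ = 2.3000000 − (-4.4800000)·(2.3000000 − 0.2000000) / (-4.4800000 − 12.3200000) = 2.3000000 − (-9.4080000)/(-16.8000000) = 1.7400000
p(1.7400000) = 1.7248000
z₃ = 1.7400000 − 1.7248000·(1.7400000 − 2.3000000) / (1.7248000 − (-4.4800000)) = 1.7400000 − (-0.9658880)/(6.2048000) = 1.8956679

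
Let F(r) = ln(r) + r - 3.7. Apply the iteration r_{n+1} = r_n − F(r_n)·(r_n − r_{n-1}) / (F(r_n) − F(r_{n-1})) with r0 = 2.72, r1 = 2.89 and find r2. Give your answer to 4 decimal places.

2.7048

F(2.72) = 0.020632, F(2.89) = 0.251257
r2 = 2.890000 − 0.251257·(2.890000 − 2.720000) / (0.251257 − 0.020632) = 2.890000 − (0.042714)/(0.230625) = 2.704792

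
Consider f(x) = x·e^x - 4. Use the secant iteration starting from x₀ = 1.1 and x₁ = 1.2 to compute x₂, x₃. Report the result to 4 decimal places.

1.2023, 1.2022

f(1.1) = -0.695417, f(1.2) = -0.015860
x₂ = 1.200000 − (-0.015860)·(1.200000 − 1.100000) / (-0.015860 − (-0.695417)) = 1.200000 − (-0.001586)/(0.679558) = 1.202334
f(1.202334) = 0.001216
x₃ = 1.202334 − 0.001216·(1.202334 − 1.200000) / (0.001216 − (-0.015860)) = 1.202334 − (0.000003)/(0.017076) = 1.202168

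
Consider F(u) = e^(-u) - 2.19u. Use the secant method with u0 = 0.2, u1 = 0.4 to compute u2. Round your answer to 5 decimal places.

0.32985

F(0.2) = 0.3807308, F(0.4) = -0.2056800
u2 = 0.4000000 − (-0.2056800)·(0.4000000 − 0.2000000) / (-0.2056800 − 0.3807308) = 0.4000000 − (-0.0411360)/(-0.5864107) = 0.3298512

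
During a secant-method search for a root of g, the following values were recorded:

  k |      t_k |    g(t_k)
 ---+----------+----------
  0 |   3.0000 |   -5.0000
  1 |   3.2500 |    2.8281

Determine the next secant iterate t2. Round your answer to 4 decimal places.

t2 = 3.2500 − 2.8281·(3.2500 − 3.0000) / (2.8281 − (-5.0000))
   = 3.2500 − (0.707025)/(7.828100) = 3.159681

3.1597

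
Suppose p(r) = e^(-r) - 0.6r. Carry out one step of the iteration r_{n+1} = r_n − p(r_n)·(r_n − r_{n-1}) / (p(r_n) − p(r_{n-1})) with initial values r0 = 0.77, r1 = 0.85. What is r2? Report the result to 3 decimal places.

0.771

p(0.77) = 0.00101, p(0.85) = -0.08259
r2 = 0.85000 − (-0.08259)·(0.85000 − 0.77000) / (-0.08259 − 0.00101) = 0.85000 − (-0.00661)/(-0.08360) = 0.77097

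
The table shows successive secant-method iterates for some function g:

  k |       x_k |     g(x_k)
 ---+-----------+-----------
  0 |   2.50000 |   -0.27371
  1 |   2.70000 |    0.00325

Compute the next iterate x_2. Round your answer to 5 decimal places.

2.69765

x_2 = 2.70000 − 0.00325·(2.70000 − 2.50000) / (0.00325 − (-0.27371))
   = 2.70000 − (0.0006500)/(0.2769600) = 2.6976531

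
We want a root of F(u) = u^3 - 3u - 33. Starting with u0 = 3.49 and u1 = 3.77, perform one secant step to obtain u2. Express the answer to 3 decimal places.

F(3.49) = -0.96145, F(3.77) = 9.27263
u2 = 3.77000 − 9.27263·(3.77000 − 3.49000) / (9.27263 − (-0.96145)) = 3.77000 − (2.59634)/(10.23408) = 3.51630

3.516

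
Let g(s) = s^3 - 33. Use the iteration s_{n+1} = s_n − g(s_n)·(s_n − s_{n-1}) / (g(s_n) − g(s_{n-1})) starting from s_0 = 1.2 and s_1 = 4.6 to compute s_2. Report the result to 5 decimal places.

g(1.2) = -31.2720000, g(4.6) = 64.3360000
s_2 = 4.6000000 − 64.3360000·(4.6000000 − 1.2000000) / (64.3360000 − (-31.2720000)) = 4.6000000 − (218.7424000)/(95.6080000) = 2.3120910

2.31209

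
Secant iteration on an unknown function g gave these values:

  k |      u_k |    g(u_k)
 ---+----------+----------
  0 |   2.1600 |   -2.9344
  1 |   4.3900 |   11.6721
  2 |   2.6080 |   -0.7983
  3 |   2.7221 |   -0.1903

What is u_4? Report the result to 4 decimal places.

u_4 = 2.7221 − (-0.1903)·(2.7221 − 2.6080) / (-0.1903 − (-0.7983))
   = 2.7221 − (-0.021713)/(0.608000) = 2.757813

2.7578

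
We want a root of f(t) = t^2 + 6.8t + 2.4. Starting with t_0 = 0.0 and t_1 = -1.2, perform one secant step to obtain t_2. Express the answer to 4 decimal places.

-0.4286

f(0.0) = 2.400000, f(-1.2) = -4.320000
t_2 = -1.200000 − (-4.320000)·(-1.200000 − 0.000000) / (-4.320000 − 2.400000) = -1.200000 − (5.184000)/(-6.720000) = -0.428571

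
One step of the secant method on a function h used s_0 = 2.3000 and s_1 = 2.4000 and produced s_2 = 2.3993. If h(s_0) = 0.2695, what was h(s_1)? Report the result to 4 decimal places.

The secant line through (2.3000, 0.2695) and (2.4000, h(s_1)) crosses zero at s_2 = 2.3993.
So (2.3000, 0.2695), (2.4000, h(s_1)), (2.3993, 0) are collinear:
h(s_1) = 0.2695 · (2.4000 − 2.3993) / (2.3000 − 2.3993) = 0.2695 · (0.000700)/(-0.099300) = -0.001900

-0.0019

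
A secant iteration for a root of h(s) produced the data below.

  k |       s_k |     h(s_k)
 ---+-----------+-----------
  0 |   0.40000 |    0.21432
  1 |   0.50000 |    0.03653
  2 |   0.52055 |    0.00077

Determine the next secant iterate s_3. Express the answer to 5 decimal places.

s_3 = 0.52055 − 0.00077·(0.52055 − 0.50000) / (0.00077 − 0.03653)
   = 0.52055 − (0.0000158)/(-0.0357600) = 0.5209925

0.52099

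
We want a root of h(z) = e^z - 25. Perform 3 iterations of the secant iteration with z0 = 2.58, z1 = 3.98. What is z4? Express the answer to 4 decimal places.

h(2.58) = -11.802862, h(3.98) = 28.517034
z2 = 3.980000 − 28.517034·(3.980000 − 2.580000) / (28.517034 − (-11.802862)) = 3.980000 − (39.923848)/(40.319896) = 2.989823
h(2.989823) = -5.117844
z3 = 2.989823 − (-5.117844)·(2.989823 − 3.980000) / (-5.117844 − 28.517034) = 2.989823 − (5.067573)/(-33.634878) = 3.140487
h(3.140487) = -1.884882
z4 = 3.140487 − (-1.884882)·(3.140487 − 2.989823) / (-1.884882 − (-5.117844)) = 3.140487 − (-0.283984)/(3.232962) = 3.228327

3.2283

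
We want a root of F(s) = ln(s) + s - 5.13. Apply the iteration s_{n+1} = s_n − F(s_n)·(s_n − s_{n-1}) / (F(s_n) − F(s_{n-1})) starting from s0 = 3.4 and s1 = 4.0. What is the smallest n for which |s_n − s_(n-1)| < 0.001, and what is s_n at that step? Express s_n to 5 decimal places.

F(3.4) = -0.5062246, F(4.0) = 0.2562944
s2 = 4.0000000 − 0.2562944·(0.6000000)/(0.7625189) = 3.7983308;  |Δ| = 0.2016692
F(3.7983308) = 0.0028925
s3 = 3.7983308 − 0.0028925·(-0.2016692)/(-0.2534019) = 3.7960288;  |Δ| = 0.0023019
F(3.7960288) = -0.0000157
s4 = 3.7960288 − (-0.0000157)·(-0.0023019)/(-0.0029082) = 3.7960413;  |Δ| = 0.0000124
|s4 − s3| = 0.0000124 < 0.001

n = 4, s_n = 3.79604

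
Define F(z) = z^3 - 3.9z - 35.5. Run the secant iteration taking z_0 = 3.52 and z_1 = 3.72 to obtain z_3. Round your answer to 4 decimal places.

3.6804

F(3.52) = -5.613792, F(3.72) = 1.470848
z_2 = 3.720000 − 1.470848·(3.720000 − 3.520000) / (1.470848 − (-5.613792)) = 3.720000 − (0.294170)/(7.084640) = 3.678478
F(3.678478) = -0.071847
z_3 = 3.678478 − (-0.071847)·(3.678478 − 3.720000) / (-0.071847 − 1.470848) = 3.678478 − (0.002983)/(-1.542695) = 3.680412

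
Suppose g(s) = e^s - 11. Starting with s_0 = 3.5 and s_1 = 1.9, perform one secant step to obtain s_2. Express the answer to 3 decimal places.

2.161

g(3.5) = 22.11545, g(1.9) = -4.31411
s_2 = 1.90000 − (-4.31411)·(1.90000 − 3.50000) / (-4.31411 − 22.11545) = 1.90000 − (6.90257)/(-26.42956) = 2.16117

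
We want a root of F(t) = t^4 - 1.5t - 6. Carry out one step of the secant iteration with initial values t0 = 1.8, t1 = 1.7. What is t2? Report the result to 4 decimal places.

1.7099

F(1.8) = 1.797600, F(1.7) = -0.197900
t2 = 1.700000 − (-0.197900)·(1.700000 − 1.800000) / (-0.197900 − 1.797600) = 1.700000 − (0.019790)/(-1.995500) = 1.709917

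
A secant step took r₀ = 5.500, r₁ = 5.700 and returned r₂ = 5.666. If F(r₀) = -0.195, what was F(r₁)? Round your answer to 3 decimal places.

0.040

The secant line through (5.500, -0.195) and (5.700, F(r₁)) crosses zero at r₂ = 5.666.
So (5.500, -0.195), (5.700, F(r₁)), (5.666, 0) are collinear:
F(r₁) = -0.195 · (5.700 − 5.666) / (5.500 − 5.666) = -0.195 · (0.03400)/(-0.16600) = 0.03994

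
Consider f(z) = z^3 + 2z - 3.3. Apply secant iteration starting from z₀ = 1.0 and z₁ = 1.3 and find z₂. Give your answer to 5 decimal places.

f(1.0) = -0.3000000, f(1.3) = 1.4970000
z₂ = 1.3000000 − 1.4970000·(1.3000000 − 1.0000000) / (1.4970000 − (-0.3000000)) = 1.3000000 − (0.4491000)/(1.7970000) = 1.0500835

1.05008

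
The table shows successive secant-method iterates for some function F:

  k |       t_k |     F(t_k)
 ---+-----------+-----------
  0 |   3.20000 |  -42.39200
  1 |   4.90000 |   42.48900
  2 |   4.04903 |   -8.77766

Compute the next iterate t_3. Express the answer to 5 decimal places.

t_3 = 4.04903 − (-8.77766)·(4.04903 − 4.90000) / (-8.77766 − 42.48900)
   = 4.04903 − (7.4695253)/(-51.2666600) = 4.1947295

4.19473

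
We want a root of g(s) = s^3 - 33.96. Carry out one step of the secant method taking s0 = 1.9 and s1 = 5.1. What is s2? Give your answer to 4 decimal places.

2.5894

g(1.9) = -27.101000, g(5.1) = 98.691000
s2 = 5.100000 − 98.691000·(5.100000 − 1.900000) / (98.691000 − (-27.101000)) = 5.100000 − (315.811200)/(125.792000) = 2.589417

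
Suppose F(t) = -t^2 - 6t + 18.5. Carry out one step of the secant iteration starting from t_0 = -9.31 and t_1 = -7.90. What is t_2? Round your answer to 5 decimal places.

-8.21133

F(-9.31) = -12.3161000, F(-7.90) = 3.4900000
t_2 = -7.9000000 − 3.4900000·(-7.9000000 − (-9.3100000)) / (3.4900000 − (-12.3161000)) = -7.9000000 − (4.9209000)/(15.8061000) = -8.2113292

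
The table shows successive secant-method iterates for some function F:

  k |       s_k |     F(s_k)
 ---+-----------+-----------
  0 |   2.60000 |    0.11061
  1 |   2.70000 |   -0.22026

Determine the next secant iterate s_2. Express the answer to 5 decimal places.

2.63343

s_2 = 2.70000 − (-0.22026)·(2.70000 − 2.60000) / (-0.22026 − 0.11061)
   = 2.70000 − (-0.0220260)/(-0.3308700) = 2.6334300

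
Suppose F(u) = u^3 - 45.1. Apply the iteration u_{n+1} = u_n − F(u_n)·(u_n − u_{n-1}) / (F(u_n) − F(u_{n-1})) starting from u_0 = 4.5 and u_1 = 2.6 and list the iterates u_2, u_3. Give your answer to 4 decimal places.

3.3110, 3.6453

F(4.5) = 46.025000, F(2.6) = -27.524000
u_2 = 2.600000 − (-27.524000)·(2.600000 − 4.500000) / (-27.524000 − 46.025000) = 2.600000 − (52.295600)/(-73.549000) = 3.311031
F(3.311031) = -8.801420
u_3 = 3.311031 − (-8.801420)·(3.311031 − 2.600000) / (-8.801420 − (-27.524000)) = 3.311031 − (-6.258080)/(18.722580) = 3.645284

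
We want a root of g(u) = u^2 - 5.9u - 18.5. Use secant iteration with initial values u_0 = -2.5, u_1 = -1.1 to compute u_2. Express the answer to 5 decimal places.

g(-2.5) = 2.5000000, g(-1.1) = -10.8000000
u_2 = -1.1000000 − (-10.8000000)·(-1.1000000 − (-2.5000000)) / (-10.8000000 − 2.5000000) = -1.1000000 − (-15.1200000)/(-13.3000000) = -2.2368421

-2.23684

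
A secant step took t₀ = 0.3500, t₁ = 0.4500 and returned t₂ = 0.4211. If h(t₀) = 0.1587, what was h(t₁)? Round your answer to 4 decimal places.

The secant line through (0.3500, 0.1587) and (0.4500, h(t₁)) crosses zero at t₂ = 0.4211.
So (0.3500, 0.1587), (0.4500, h(t₁)), (0.4211, 0) are collinear:
h(t₁) = 0.1587 · (0.4500 − 0.4211) / (0.3500 − 0.4211) = 0.1587 · (0.028900)/(-0.071100) = -0.064507

-0.0645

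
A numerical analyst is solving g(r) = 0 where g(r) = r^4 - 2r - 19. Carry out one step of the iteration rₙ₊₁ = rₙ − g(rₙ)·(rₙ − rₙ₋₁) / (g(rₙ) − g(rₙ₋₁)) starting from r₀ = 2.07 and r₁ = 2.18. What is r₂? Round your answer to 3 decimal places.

2.201

g(2.07) = -4.77963, g(2.18) = -0.77469
r₂ = 2.18000 − (-0.77469)·(2.18000 − 2.07000) / (-0.77469 − (-4.77963)) = 2.18000 − (-0.08522)/(4.00494) = 2.20128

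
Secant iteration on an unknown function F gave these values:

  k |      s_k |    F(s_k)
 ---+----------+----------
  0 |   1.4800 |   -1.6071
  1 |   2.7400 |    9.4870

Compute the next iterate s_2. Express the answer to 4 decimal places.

s_2 = 2.7400 − 9.4870·(2.7400 − 1.4800) / (9.4870 − (-1.6071))
   = 2.7400 − (11.953620)/(11.094100) = 1.662525

1.6625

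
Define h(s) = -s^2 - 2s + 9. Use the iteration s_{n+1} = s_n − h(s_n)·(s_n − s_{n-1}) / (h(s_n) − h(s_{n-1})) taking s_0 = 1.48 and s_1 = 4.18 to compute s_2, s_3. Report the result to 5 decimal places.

h(1.48) = 3.8496000, h(4.18) = -16.8324000
s_2 = 4.1800000 − (-16.8324000)·(4.1800000 − 1.4800000) / (-16.8324000 − 3.8496000) = 4.1800000 − (-45.4474800)/(-20.6820000) = 1.9825587
h(1.9825587) = 1.1043433
s_3 = 1.9825587 − 1.1043433·(1.9825587 − 4.1800000) / (1.1043433 − (-16.8324000)) = 1.9825587 − (-2.4267296)/(17.9367433) = 2.1178525

1.98256, 2.11785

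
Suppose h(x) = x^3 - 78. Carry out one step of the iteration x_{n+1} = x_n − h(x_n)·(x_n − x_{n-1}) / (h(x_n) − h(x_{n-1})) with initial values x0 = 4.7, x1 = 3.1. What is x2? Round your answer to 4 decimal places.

h(4.7) = 25.823000, h(3.1) = -48.209000
x2 = 3.100000 − (-48.209000)·(3.100000 − 4.700000) / (-48.209000 − 25.823000) = 3.100000 − (77.134400)/(-74.032000) = 4.141906

4.1419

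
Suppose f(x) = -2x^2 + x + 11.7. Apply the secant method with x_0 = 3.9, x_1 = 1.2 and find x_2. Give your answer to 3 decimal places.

f(3.9) = -14.82000, f(1.2) = 10.02000
x_2 = 1.20000 − 10.02000·(1.20000 − 3.90000) / (10.02000 − (-14.82000)) = 1.20000 − (-27.05400)/(24.84000) = 2.28913

2.289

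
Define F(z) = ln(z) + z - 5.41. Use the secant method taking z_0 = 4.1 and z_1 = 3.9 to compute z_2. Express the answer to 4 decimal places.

F(4.1) = 0.100987, F(3.9) = -0.149023
z_2 = 3.900000 − (-0.149023)·(3.900000 − 4.100000) / (-0.149023 − 0.100987) = 3.900000 − (0.029805)/(-0.250010) = 4.019214

4.0192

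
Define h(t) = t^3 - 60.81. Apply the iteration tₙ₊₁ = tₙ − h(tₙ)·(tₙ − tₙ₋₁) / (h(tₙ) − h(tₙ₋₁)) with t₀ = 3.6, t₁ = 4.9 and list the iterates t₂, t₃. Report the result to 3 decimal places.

3.859, 3.917

h(3.6) = -14.15400, h(4.9) = 56.83900
t₂ = 4.90000 − 56.83900·(4.90000 − 3.60000) / (56.83900 − (-14.15400)) = 4.90000 − (73.89070)/(70.99300) = 3.85918
h(3.85918) = -3.33404
t₃ = 3.85918 − (-3.33404)·(3.85918 − 4.90000) / (-3.33404 − 56.83900) = 3.85918 − (3.47013)/(-60.17304) = 3.91685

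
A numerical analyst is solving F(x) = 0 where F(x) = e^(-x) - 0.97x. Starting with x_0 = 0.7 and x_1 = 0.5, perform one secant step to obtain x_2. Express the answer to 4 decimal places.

0.5800

F(0.7) = -0.182415, F(0.5) = 0.121531
x_2 = 0.500000 − 0.121531·(0.500000 − 0.700000) / (0.121531 − (-0.182415)) = 0.500000 − (-0.024306)/(0.303945) = 0.579969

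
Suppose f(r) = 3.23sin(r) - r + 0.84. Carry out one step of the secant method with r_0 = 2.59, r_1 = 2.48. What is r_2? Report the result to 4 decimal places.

2.5743

f(2.59) = -0.057337, f(2.48) = 0.344429
r_2 = 2.480000 − 0.344429·(2.480000 − 2.590000) / (0.344429 − (-0.057337)) = 2.480000 − (-0.037887)/(0.401766) = 2.574302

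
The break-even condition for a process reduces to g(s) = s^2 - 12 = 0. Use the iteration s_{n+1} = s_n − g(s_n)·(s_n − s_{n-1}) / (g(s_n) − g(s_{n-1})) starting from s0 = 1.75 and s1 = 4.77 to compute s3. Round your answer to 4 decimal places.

3.4073

g(1.75) = -8.937500, g(4.77) = 10.752900
s2 = 4.770000 − 10.752900·(4.770000 − 1.750000) / (10.752900 − (-8.937500)) = 4.770000 − (32.473758)/(19.690400) = 3.120782
g(3.120782) = -2.260718
s3 = 3.120782 − (-2.260718)·(3.120782 − 4.770000) / (-2.260718 − 10.752900) = 3.120782 − (3.728417)/(-13.013618) = 3.407283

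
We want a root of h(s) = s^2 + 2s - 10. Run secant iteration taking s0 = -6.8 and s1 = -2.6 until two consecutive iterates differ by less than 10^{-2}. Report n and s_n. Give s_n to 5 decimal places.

n = 6, s_n = -4.31663

h(-6.8) = 22.6400000, h(-2.6) = -8.4400000
s2 = -2.6000000 − (-8.4400000)·(4.2000000)/(-31.0800000) = -3.7405405;  |Δ| = 1.1405405
h(-3.7405405) = -3.4894375
s3 = -3.7405405 − (-3.4894375)·(-1.1405405)/(4.9505625) = -4.5444583;  |Δ| = 0.8039177
h(-4.5444583) = 1.5631845
s4 = -4.5444583 − 1.5631845·(-0.8039177)/(5.0526221) = -4.2957415;  |Δ| = 0.2487168
h(-4.2957415) = -0.1380878
s5 = -4.2957415 − (-0.1380878)·(0.2487168)/(-1.7012723) = -4.3159292;  |Δ| = 0.0201877
h(-4.3159292) = -0.0046135
s6 = -4.3159292 − (-0.0046135)·(-0.0201877)/(0.1334743) = -4.3166270;  |Δ| = 0.0006978
|s6 − s5| = 0.0006978 < 10^{-2}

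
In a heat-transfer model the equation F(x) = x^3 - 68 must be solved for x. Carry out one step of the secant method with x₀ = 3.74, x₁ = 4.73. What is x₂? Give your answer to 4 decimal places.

F(3.74) = -15.686376, F(4.73) = 37.823817
x₂ = 4.730000 − 37.823817·(4.730000 − 3.740000) / (37.823817 − (-15.686376)) = 4.730000 − (37.445579)/(53.510193) = 4.030216

4.0302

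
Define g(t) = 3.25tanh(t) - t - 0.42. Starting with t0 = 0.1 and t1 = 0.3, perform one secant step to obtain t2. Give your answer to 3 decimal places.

g(0.1) = -0.19608, g(0.3) = 0.22677
t2 = 0.30000 − 0.22677·(0.30000 − 0.10000) / (0.22677 − (-0.19608)) = 0.30000 − (0.04535)/(0.42285) = 0.19274

0.193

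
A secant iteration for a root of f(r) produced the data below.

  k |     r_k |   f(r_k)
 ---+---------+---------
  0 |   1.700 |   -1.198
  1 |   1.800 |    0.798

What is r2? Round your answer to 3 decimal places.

1.760

r2 = 1.800 − 0.798·(1.800 − 1.700) / (0.798 − (-1.198))
   = 1.800 − (0.07980)/(1.99600) = 1.76002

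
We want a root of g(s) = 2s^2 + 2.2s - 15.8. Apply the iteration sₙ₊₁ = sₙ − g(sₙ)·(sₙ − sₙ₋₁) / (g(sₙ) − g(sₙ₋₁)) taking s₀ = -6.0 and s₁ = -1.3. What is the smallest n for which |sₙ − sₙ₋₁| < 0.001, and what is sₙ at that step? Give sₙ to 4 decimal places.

g(-6.0) = 43.000000, g(-1.3) = -15.280000
s₂ = -1.300000 − (-15.280000)·(4.700000)/(-58.280000) = -2.532258;  |Δ| = 1.232258
g(-2.532258) = -8.546306
s₃ = -2.532258 − (-8.546306)·(-1.232258)/(6.733694) = -4.096222;  |Δ| = 1.563964
g(-4.096222) = 8.746380
s₄ = -4.096222 − 8.746380·(-1.563964)/(17.292686) = -3.305193;  |Δ| = 0.791029
g(-3.305193) = -1.222828
s₅ = -3.305193 − (-1.222828)·(0.791029)/(-9.969208) = -3.402221;  |Δ| = 0.097028
g(-3.402221) = -0.134675
s₆ = -3.402221 − (-0.134675)·(-0.097028)/(1.088153) = -3.414229;  |Δ| = 0.012009
g(-3.414229) = 0.002619
s₇ = -3.414229 − 0.002619·(-0.012009)/(0.137294) = -3.414000;  |Δ| = 0.000229
|s₇ − s₆| = 0.000229 < 0.001

n = 7, sₙ = -3.4140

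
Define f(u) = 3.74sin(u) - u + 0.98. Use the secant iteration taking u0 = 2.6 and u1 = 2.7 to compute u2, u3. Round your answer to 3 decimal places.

f(2.6) = 0.30798, f(2.7) = -0.12160
u2 = 2.70000 − (-0.12160)·(2.70000 − 2.60000) / (-0.12160 − 0.30798) = 2.70000 − (-0.01216)/(-0.42957) = 2.67169
f(2.67169) = 0.00177
u3 = 2.67169 − 0.00177·(2.67169 − 2.70000) / (0.00177 − (-0.12160)) = 2.67169 − (-0.00005)/(0.12337) = 2.67210

2.672, 2.672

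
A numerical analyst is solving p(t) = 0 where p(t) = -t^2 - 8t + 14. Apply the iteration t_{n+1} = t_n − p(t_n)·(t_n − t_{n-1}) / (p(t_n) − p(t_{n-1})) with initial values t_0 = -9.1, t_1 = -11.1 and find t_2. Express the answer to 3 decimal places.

-9.427

p(-9.1) = 3.99000, p(-11.1) = -20.41000
t_2 = -11.10000 − (-20.41000)·(-11.10000 − (-9.10000)) / (-20.41000 − 3.99000) = -11.10000 − (40.82000)/(-24.40000) = -9.42705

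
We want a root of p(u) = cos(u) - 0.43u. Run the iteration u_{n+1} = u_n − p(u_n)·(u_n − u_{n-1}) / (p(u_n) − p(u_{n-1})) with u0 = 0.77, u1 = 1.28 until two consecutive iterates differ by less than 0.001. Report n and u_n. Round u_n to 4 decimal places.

n = 4, u_n = 1.0853

p(0.77) = 0.386811, p(1.28) = -0.263685
u2 = 1.280000 − (-0.263685)·(0.510000)/(-0.650495) = 1.073266;  |Δ| = 0.206734
p(1.073266) = 0.015752
u3 = 1.073266 − 0.015752·(-0.206734)/(0.279437) = 1.084920;  |Δ| = 0.011654
p(1.084920) = 0.000468
u4 = 1.084920 − 0.000468·(0.011654)/(-0.015284) = 1.085277;  |Δ| = 0.000357
|u4 − u3| = 0.000357 < 0.001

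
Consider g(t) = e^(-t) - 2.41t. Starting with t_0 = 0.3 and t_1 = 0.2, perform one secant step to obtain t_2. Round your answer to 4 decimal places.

0.3056

g(0.3) = 0.017818, g(0.2) = 0.336731
t_2 = 0.200000 − 0.336731·(0.200000 − 0.300000) / (0.336731 − 0.017818) = 0.200000 − (-0.033673)/(0.318913) = 0.305587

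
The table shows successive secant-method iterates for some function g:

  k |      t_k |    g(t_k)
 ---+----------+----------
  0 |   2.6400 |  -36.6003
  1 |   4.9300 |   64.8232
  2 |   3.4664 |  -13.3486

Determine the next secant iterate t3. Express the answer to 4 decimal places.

3.7163

t3 = 3.4664 − (-13.3486)·(3.4664 − 4.9300) / (-13.3486 − 64.8232)
   = 3.4664 − (19.537011)/(-78.171800) = 3.716324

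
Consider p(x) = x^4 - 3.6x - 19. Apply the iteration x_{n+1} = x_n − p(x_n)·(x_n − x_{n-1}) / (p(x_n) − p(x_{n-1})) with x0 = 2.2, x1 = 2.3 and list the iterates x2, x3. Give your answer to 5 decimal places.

2.28323, 2.28419

p(2.2) = -3.4944000, p(2.3) = 0.7041000
x2 = 2.3000000 − 0.7041000·(2.3000000 − 2.2000000) / (0.7041000 − (-3.4944000)) = 2.3000000 − (0.0704100)/(4.1985000) = 2.2832297
p(2.2832297) = -0.0428194
x3 = 2.2832297 − (-0.0428194)·(2.2832297 − 2.3000000) / (-0.0428194 − 0.7041000) = 2.2832297 − (0.0007181)/(-0.7469194) = 2.2841911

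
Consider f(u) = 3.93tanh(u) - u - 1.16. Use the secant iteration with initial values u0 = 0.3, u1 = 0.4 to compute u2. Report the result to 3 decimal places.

0.427

f(0.3) = -0.31514, f(0.4) = -0.06680
u2 = 0.40000 − (-0.06680)·(0.40000 − 0.30000) / (-0.06680 − (-0.31514)) = 0.40000 − (-0.00668)/(0.24834) = 0.42690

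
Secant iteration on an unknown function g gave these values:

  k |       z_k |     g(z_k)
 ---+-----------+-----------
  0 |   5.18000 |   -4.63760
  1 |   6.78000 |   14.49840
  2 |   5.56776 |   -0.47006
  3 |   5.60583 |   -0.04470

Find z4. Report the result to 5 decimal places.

z4 = 5.60583 − (-0.04470)·(5.60583 − 5.56776) / (-0.04470 − (-0.47006))
   = 5.60583 − (-0.0017017)/(0.4253600) = 5.6098307

5.60983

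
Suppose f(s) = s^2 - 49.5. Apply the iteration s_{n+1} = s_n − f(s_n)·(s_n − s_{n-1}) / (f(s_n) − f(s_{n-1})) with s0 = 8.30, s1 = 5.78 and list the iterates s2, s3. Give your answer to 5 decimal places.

f(8.30) = 19.3900000, f(5.78) = -16.0916000
s2 = 5.7800000 − (-16.0916000)·(5.7800000 − 8.3000000) / (-16.0916000 − 19.3900000) = 5.7800000 − (40.5508320)/(-35.4816000) = 6.9228693
f(6.9228693) = -1.5738804
s3 = 6.9228693 − (-1.5738804)·(6.9228693 − 5.7800000) / (-1.5738804 − (-16.0916000)) = 6.9228693 − (-1.7987396)/(14.5177196) = 7.0467689

6.92287, 7.04677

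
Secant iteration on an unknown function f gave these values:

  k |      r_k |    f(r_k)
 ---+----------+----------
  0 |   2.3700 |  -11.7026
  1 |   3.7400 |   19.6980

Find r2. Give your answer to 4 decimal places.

2.8806

r2 = 3.7400 − 19.6980·(3.7400 − 2.3700) / (19.6980 − (-11.7026))
   = 3.7400 − (26.986260)/(31.400600) = 2.880581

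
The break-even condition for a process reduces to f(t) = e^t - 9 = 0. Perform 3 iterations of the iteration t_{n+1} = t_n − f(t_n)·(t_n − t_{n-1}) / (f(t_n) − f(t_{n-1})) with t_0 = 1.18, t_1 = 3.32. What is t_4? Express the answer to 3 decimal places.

f(1.18) = -5.74563, f(3.32) = 18.66035
t_2 = 3.32000 − 18.66035·(3.32000 − 1.18000) / (18.66035 − (-5.74563)) = 3.32000 − (39.93315)/(24.40598) = 1.68380
f(1.68380) = -3.61404
t_3 = 1.68380 − (-3.61404)·(1.68380 − 3.32000) / (-3.61404 − 18.66035) = 1.68380 − (5.91330)/(-22.27439) = 1.94927
f(1.94927) = -1.97643
t_4 = 1.94927 − (-1.97643)·(1.94927 − 1.68380) / (-1.97643 − (-3.61404)) = 1.94927 − (-0.52469)/(1.63761) = 2.26967

2.270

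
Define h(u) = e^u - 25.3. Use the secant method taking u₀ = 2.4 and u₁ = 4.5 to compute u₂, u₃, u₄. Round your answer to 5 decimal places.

2.77954, 2.99344, 3.29102

h(2.4) = -14.2768236, h(4.5) = 64.7171313
u₂ = 4.5000000 − 64.7171313·(4.5000000 − 2.4000000) / (64.7171313 − (-14.2768236)) = 4.5000000 − (135.9059757)/(78.9939549) = 2.7795395
h(2.7795395) = -9.1883994
u₃ = 2.7795395 − (-9.1883994)·(2.7795395 − 4.5000000) / (-9.1883994 − 64.7171313) = 2.7795395 − (15.8082779)/(-73.9055307) = 2.9934380
h(2.9934380) = -5.3458332
u₄ = 2.9934380 − (-5.3458332)·(2.9934380 − 2.7795395) / (-5.3458332 − (-9.1883994)) = 2.9934380 − (-1.1434654)/(3.8425663) = 3.2910166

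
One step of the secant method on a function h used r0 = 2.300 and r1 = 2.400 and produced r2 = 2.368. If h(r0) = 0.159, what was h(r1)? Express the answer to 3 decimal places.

The secant line through (2.300, 0.159) and (2.400, h(r1)) crosses zero at r2 = 2.368.
So (2.300, 0.159), (2.400, h(r1)), (2.368, 0) are collinear:
h(r1) = 0.159 · (2.400 − 2.368) / (2.300 − 2.368) = 0.159 · (0.03200)/(-0.06800) = -0.07482

-0.075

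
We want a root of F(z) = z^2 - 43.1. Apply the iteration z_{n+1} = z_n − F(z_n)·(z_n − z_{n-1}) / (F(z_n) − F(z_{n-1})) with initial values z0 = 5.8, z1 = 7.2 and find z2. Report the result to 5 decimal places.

6.52769

F(5.8) = -9.4600000, F(7.2) = 8.7400000
z2 = 7.2000000 − 8.7400000·(7.2000000 − 5.8000000) / (8.7400000 − (-9.4600000)) = 7.2000000 − (12.2360000)/(18.2000000) = 6.5276923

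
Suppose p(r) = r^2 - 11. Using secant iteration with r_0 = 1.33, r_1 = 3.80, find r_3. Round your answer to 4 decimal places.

3.3036

p(1.33) = -9.231100, p(3.80) = 3.440000
r_2 = 3.800000 − 3.440000·(3.800000 − 1.330000) / (3.440000 − (-9.231100)) = 3.800000 − (8.496800)/(12.671100) = 3.129435
p(3.129435) = -1.206638
r_3 = 3.129435 − (-1.206638)·(3.129435 − 3.800000) / (-1.206638 − 3.440000) = 3.129435 − (0.809130)/(-4.646638) = 3.303567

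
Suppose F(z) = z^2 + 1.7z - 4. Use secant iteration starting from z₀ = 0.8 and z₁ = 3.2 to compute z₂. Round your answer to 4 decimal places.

1.1509

F(0.8) = -2.000000, F(3.2) = 11.680000
z₂ = 3.200000 − 11.680000·(3.200000 − 0.800000) / (11.680000 − (-2.000000)) = 3.200000 − (28.032000)/(13.680000) = 1.150877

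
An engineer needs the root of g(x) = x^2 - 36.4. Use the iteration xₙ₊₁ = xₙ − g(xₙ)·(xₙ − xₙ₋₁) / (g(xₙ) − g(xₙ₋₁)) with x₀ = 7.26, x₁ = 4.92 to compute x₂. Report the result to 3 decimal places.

5.921

g(7.26) = 16.30760, g(4.92) = -12.19360
x₂ = 4.92000 − (-12.19360)·(4.92000 − 7.26000) / (-12.19360 − 16.30760) = 4.92000 − (28.53302)/(-28.50120) = 5.92112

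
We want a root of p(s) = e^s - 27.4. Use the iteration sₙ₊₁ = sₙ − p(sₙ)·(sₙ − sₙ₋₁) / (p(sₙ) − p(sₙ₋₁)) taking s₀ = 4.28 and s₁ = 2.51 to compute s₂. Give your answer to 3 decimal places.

2.956

p(4.28) = 44.84044, p(2.51) = -15.09507
s₂ = 2.51000 − (-15.09507)·(2.51000 − 4.28000) / (-15.09507 − 44.84044) = 2.51000 − (26.71827)/(-59.93551) = 2.95578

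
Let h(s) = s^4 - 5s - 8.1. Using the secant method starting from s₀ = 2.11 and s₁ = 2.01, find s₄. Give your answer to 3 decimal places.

2.073

h(2.11) = 1.17119, h(2.01) = -1.82759
s₂ = 2.01000 − (-1.82759)·(2.01000 − 2.11000) / (-1.82759 − 1.17119) = 2.01000 − (0.18276)/(-2.99879) = 2.07094
h(2.07094) = -0.06083
s₃ = 2.07094 − (-0.06083)·(2.07094 − 2.01000) / (-0.06083 − (-1.82759)) = 2.07094 − (-0.00371)/(1.76677) = 2.07304
h(2.07304) = 0.00334
s₄ = 2.07304 − 0.00334·(2.07304 − 2.07094) / (0.00334 − (-0.06083)) = 2.07304 − (0.00001)/(0.06416) = 2.07293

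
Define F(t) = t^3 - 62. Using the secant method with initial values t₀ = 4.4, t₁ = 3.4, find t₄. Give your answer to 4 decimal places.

3.9577

F(4.4) = 23.184000, F(3.4) = -22.696000
t₂ = 3.400000 − (-22.696000)·(3.400000 − 4.400000) / (-22.696000 − 23.184000) = 3.400000 − (22.696000)/(-45.880000) = 3.894682
F(3.894682) = -2.923340
t₃ = 3.894682 − (-2.923340)·(3.894682 − 3.400000) / (-2.923340 − (-22.696000)) = 3.894682 − (-1.446123)/(19.772660) = 3.967819
F(3.967819) = 0.467719
t₄ = 3.967819 − 0.467719·(3.967819 − 3.894682) / (0.467719 − (-2.923340)) = 3.967819 − (0.034208)/(3.391059) = 3.957732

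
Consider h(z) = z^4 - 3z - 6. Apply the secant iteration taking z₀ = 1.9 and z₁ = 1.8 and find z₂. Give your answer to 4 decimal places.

1.8404

h(1.9) = 1.332100, h(1.8) = -0.902400
z₂ = 1.800000 − (-0.902400)·(1.800000 − 1.900000) / (-0.902400 − 1.332100) = 1.800000 − (0.090240)/(-2.234500) = 1.840385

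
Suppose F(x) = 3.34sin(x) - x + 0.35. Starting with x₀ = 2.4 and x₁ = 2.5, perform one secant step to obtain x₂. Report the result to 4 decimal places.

2.4577

F(2.4) = 0.206047, F(2.5) = -0.151103
x₂ = 2.500000 − (-0.151103)·(2.500000 − 2.400000) / (-0.151103 − 0.206047) = 2.500000 − (-0.015110)/(-0.357150) = 2.457692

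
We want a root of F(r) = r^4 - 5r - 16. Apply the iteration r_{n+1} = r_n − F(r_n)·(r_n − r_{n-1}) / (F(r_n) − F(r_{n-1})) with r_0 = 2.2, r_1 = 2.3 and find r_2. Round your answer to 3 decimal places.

F(2.2) = -3.57440, F(2.3) = 0.48410
r_2 = 2.30000 − 0.48410·(2.30000 − 2.20000) / (0.48410 − (-3.57440)) = 2.30000 − (0.04841)/(4.05850) = 2.28807

2.288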